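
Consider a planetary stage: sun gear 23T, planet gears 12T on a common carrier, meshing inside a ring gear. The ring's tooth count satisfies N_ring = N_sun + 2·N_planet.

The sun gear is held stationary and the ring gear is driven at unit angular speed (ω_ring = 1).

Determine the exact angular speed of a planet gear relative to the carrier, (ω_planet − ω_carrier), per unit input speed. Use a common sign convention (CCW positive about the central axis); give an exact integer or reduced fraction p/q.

N_ring = 23 + 2·12 = 47
23(ω_s−ω_c) = −47(ω_r−ω_c),  ω_s=0, ω_r=1
23(0−ω_c) = −47(1−ω_c)  ⇒  70ω_c = 47  ⇒  ω_c = 47/70
sun–planet: 23·(0−47/70) = −12·(ω_p−ω_c)  ⇒  ω_p−ω_c = −(23/12)·(-47/70) = 1081/840

1081/840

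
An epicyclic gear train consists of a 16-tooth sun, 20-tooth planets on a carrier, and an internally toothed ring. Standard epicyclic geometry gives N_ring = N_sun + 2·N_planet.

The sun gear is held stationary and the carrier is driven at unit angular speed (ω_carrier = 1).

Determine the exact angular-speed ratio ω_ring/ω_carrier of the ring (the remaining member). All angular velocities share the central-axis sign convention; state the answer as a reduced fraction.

N_ring = 16 + 2·20 = 56
16(ω_s−ω_c) = −56(ω_r−ω_c),  ω_s=0, ω_c=1
ω_r = 1 − (16/56)(0−1) = 9/7
ω_r/ω_c = 9/7

9/7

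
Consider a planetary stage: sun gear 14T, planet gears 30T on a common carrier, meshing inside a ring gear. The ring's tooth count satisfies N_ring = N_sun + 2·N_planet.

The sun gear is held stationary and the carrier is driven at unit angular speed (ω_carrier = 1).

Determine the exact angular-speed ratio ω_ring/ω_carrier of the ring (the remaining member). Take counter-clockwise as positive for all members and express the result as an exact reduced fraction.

N_ring = 14 + 2·30 = 74
14(ω_s−ω_c) = −74(ω_r−ω_c),  ω_s=0, ω_c=1
ω_r = 1 − (14/74)(0−1) = 44/37
ω_r/ω_c = 44/37

44/37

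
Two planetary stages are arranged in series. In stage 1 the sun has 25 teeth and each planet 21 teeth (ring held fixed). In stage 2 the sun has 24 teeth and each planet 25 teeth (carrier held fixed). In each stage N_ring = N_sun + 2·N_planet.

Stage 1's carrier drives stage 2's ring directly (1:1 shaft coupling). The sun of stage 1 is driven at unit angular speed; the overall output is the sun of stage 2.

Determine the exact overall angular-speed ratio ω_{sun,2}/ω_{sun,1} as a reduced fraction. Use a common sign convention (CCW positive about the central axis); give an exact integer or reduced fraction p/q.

Stage 1: N_ring = 25 + 2·21 = 67
Stage 1: 25(ω_s−ω_c) = −67(ω_r−ω_c),  ω_r=0, ω_s=1
Stage 1: 25(1−ω_c) = −67(0−ω_c)  ⇒  92ω_c = 25  ⇒  ω_c = 25/92
  ⇒ ω_c¹/ω_s¹ = 25/92
Stage 2: N_ring = 24 + 2·25 = 74
Stage 2: 24(ω_s−ω_c) = −74(ω_r−ω_c),  ω_c=0, ω_r=1
Stage 2: ω_s = 0 − (74/24)(1−0) = -37/12
  ⇒ ω_s²/ω_r² = -37/12
Coupling ω_r² = ω_c¹ ⇒ overall = 25/92 × -37/12 = -925/1104

-925/1104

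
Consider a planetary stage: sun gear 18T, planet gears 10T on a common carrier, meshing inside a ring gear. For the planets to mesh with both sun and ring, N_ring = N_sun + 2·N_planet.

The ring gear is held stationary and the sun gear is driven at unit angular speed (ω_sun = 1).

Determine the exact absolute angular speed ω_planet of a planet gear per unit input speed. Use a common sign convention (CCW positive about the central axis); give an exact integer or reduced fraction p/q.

-9/10

N_ring = 18 + 2·10 = 38
18(ω_s−ω_c) = −38(ω_r−ω_c),  ω_r=0, ω_s=1
18(1−ω_c) = −38(0−ω_c)  ⇒  56ω_c = 18  ⇒  ω_c = 9/28
sun–planet: 18·(1−9/28) = −10·(ω_p−ω_c)  ⇒  ω_p−ω_c = −(18/10)·(19/28) = -171/140
ω_p = 9/28 − 171/140 = -9/10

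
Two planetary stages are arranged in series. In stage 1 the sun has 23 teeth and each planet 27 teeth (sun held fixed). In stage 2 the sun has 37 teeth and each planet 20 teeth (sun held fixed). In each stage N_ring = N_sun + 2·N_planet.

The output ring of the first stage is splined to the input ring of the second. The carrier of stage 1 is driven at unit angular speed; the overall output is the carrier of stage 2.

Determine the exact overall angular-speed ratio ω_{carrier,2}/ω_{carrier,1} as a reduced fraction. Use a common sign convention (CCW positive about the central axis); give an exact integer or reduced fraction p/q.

Stage 1: N_ring = 23 + 2·27 = 77
Stage 1: 23(ω_s−ω_c) = −77(ω_r−ω_c),  ω_s=0, ω_c=1
Stage 1: ω_r = 1 − (23/77)(0−1) = 100/77
  ⇒ ω_r¹/ω_c¹ = 100/77
Stage 2: N_ring = 37 + 2·20 = 77
Stage 2: 37(ω_s−ω_c) = −77(ω_r−ω_c),  ω_s=0, ω_r=1
Stage 2: 37(0−ω_c) = −77(1−ω_c)  ⇒  114ω_c = 77  ⇒  ω_c = 77/114
  ⇒ ω_c²/ω_r² = 77/114
Coupling ω_r² = ω_r¹ ⇒ overall = 100/77 × 77/114 = 50/57

50/57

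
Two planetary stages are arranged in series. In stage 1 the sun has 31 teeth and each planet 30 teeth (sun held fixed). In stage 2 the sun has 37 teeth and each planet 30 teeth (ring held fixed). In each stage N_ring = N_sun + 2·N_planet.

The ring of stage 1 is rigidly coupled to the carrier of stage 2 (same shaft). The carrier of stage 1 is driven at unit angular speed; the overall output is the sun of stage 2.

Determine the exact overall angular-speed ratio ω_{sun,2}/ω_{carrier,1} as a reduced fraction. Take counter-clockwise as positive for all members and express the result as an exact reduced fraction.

16348/3367

Stage 1: N_ring = 31 + 2·30 = 91
Stage 1: 31(ω_s−ω_c) = −91(ω_r−ω_c),  ω_s=0, ω_c=1
Stage 1: ω_r = 1 − (31/91)(0−1) = 122/91
  ⇒ ω_r¹/ω_c¹ = 122/91
Stage 2: N_ring = 37 + 2·30 = 97
Stage 2: 37(ω_s−ω_c) = −97(ω_r−ω_c),  ω_r=0, ω_c=1
Stage 2: ω_s = 1 − (97/37)(0−1) = 134/37
  ⇒ ω_s²/ω_c² = 134/37
Coupling ω_c² = ω_r¹ ⇒ overall = 122/91 × 134/37 = 16348/3367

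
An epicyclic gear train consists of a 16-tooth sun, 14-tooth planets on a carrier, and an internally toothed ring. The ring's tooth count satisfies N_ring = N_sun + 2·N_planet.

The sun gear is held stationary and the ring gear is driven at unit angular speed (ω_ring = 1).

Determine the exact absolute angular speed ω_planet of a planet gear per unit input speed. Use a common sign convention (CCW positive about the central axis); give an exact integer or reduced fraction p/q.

N_ring = 16 + 2·14 = 44
16(ω_s−ω_c) = −44(ω_r−ω_c),  ω_s=0, ω_r=1
16(0−ω_c) = −44(1−ω_c)  ⇒  60ω_c = 44  ⇒  ω_c = 11/15
sun–planet: 16·(0−11/15) = −14·(ω_p−ω_c)  ⇒  ω_p−ω_c = −(16/14)·(-11/15) = 88/105
ω_p = 11/15 + 88/105 = 11/7

11/7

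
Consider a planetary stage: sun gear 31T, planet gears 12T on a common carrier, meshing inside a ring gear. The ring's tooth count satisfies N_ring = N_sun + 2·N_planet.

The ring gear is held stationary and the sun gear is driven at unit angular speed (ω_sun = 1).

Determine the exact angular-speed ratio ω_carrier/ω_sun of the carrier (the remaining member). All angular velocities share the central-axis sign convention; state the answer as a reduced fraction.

N_ring = 31 + 2·12 = 55
31(ω_s−ω_c) = −55(ω_r−ω_c),  ω_r=0, ω_s=1
31(1−ω_c) = −55(0−ω_c)  ⇒  86ω_c = 31  ⇒  ω_c = 31/86
ω_c/ω_s = 31/86

31/86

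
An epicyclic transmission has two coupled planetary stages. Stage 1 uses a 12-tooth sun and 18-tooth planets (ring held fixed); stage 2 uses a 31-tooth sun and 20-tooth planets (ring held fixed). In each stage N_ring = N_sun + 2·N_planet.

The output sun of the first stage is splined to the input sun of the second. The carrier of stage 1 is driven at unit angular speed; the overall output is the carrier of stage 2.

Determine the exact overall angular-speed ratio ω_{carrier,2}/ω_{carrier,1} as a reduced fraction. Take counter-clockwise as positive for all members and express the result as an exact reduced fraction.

155/102

Stage 1: N_ring = 12 + 2·18 = 48
Stage 1: 12(ω_s−ω_c) = −48(ω_r−ω_c),  ω_r=0, ω_c=1
Stage 1: ω_s = 1 − (48/12)(0−1) = 5
  ⇒ ω_s¹/ω_c¹ = 5
Stage 2: N_ring = 31 + 2·20 = 71
Stage 2: 31(ω_s−ω_c) = −71(ω_r−ω_c),  ω_r=0, ω_s=1
Stage 2: 31(1−ω_c) = −71(0−ω_c)  ⇒  102ω_c = 31  ⇒  ω_c = 31/102
  ⇒ ω_c²/ω_s² = 31/102
Coupling ω_s² = ω_s¹ ⇒ overall = 5 × 31/102 = 155/102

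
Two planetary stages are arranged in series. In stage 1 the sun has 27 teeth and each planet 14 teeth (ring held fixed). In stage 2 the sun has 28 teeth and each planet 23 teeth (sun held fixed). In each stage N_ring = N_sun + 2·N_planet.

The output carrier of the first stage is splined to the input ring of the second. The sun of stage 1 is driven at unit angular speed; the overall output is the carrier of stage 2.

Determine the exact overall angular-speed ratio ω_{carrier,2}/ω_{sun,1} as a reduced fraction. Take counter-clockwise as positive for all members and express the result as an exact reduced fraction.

333/1394

Stage 1: N_ring = 27 + 2·14 = 55
Stage 1: 27(ω_s−ω_c) = −55(ω_r−ω_c),  ω_r=0, ω_s=1
Stage 1: 27(1−ω_c) = −55(0−ω_c)  ⇒  82ω_c = 27  ⇒  ω_c = 27/82
  ⇒ ω_c¹/ω_s¹ = 27/82
Stage 2: N_ring = 28 + 2·23 = 74
Stage 2: 28(ω_s−ω_c) = −74(ω_r−ω_c),  ω_s=0, ω_r=1
Stage 2: 28(0−ω_c) = −74(1−ω_c)  ⇒  102ω_c = 74  ⇒  ω_c = 37/51
  ⇒ ω_c²/ω_r² = 37/51
Coupling ω_r² = ω_c¹ ⇒ overall = 27/82 × 37/51 = 333/1394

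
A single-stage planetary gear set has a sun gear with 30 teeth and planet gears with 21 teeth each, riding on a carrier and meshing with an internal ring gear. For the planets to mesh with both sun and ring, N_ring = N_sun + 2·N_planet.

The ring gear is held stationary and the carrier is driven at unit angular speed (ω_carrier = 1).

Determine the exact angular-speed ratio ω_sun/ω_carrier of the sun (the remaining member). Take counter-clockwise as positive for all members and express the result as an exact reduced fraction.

17/5

N_ring = 30 + 2·21 = 72
30(ω_s−ω_c) = −72(ω_r−ω_c),  ω_r=0, ω_c=1
ω_s = 1 − (72/30)(0−1) = 17/5
ω_s/ω_c = 17/5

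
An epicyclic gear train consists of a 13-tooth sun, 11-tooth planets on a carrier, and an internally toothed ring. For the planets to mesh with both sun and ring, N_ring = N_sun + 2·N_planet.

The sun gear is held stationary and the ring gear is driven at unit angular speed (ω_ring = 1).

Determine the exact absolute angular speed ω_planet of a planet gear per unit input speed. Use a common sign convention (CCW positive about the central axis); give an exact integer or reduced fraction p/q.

N_ring = 13 + 2·11 = 35
13(ω_s−ω_c) = −35(ω_r−ω_c),  ω_s=0, ω_r=1
13(0−ω_c) = −35(1−ω_c)  ⇒  48ω_c = 35  ⇒  ω_c = 35/48
sun–planet: 13·(0−35/48) = −11·(ω_p−ω_c)  ⇒  ω_p−ω_c = −(13/11)·(-35/48) = 455/528
ω_p = 35/48 + 455/528 = 35/22

35/22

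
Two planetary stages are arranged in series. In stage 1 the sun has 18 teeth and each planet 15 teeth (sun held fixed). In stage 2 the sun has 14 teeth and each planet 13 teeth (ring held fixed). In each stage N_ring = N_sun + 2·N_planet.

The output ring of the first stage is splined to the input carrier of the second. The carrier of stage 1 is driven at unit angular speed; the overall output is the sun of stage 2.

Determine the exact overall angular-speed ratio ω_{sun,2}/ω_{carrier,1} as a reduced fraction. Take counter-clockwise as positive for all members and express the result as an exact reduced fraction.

297/56

Stage 1: N_ring = 18 + 2·15 = 48
Stage 1: 18(ω_s−ω_c) = −48(ω_r−ω_c),  ω_s=0, ω_c=1
Stage 1: ω_r = 1 − (18/48)(0−1) = 11/8
  ⇒ ω_r¹/ω_c¹ = 11/8
Stage 2: N_ring = 14 + 2·13 = 40
Stage 2: 14(ω_s−ω_c) = −40(ω_r−ω_c),  ω_r=0, ω_c=1
Stage 2: ω_s = 1 − (40/14)(0−1) = 27/7
  ⇒ ω_s²/ω_c² = 27/7
Coupling ω_c² = ω_r¹ ⇒ overall = 11/8 × 27/7 = 297/56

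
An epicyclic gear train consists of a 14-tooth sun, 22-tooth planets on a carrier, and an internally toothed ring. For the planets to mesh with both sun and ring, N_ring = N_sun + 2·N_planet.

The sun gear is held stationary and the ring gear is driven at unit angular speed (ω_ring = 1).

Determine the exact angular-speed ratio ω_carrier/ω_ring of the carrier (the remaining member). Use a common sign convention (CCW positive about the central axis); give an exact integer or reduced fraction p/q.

N_ring = 14 + 2·22 = 58
14(ω_s−ω_c) = −58(ω_r−ω_c),  ω_s=0, ω_r=1
14(0−ω_c) = −58(1−ω_c)  ⇒  72ω_c = 58  ⇒  ω_c = 29/36
ω_c/ω_r = 29/36

29/36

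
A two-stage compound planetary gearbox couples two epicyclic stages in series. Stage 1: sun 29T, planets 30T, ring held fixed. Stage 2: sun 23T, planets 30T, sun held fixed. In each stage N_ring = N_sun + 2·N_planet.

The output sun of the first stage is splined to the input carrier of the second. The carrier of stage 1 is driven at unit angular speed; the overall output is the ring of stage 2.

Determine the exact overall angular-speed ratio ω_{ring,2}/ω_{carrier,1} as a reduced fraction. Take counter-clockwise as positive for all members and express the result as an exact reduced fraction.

12508/2407

Stage 1: N_ring = 29 + 2·30 = 89
Stage 1: 29(ω_s−ω_c) = −89(ω_r−ω_c),  ω_r=0, ω_c=1
Stage 1: ω_s = 1 − (89/29)(0−1) = 118/29
  ⇒ ω_s¹/ω_c¹ = 118/29
Stage 2: N_ring = 23 + 2·30 = 83
Stage 2: 23(ω_s−ω_c) = −83(ω_r−ω_c),  ω_s=0, ω_c=1
Stage 2: ω_r = 1 − (23/83)(0−1) = 106/83
  ⇒ ω_r²/ω_c² = 106/83
Coupling ω_c² = ω_s¹ ⇒ overall = 118/29 × 106/83 = 12508/2407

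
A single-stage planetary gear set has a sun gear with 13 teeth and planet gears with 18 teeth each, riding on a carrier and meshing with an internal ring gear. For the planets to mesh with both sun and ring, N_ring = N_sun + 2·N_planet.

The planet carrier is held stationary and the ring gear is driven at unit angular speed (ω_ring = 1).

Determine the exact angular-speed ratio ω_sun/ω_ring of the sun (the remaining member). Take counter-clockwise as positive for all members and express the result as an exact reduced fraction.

N_ring = 13 + 2·18 = 49
13(ω_s−ω_c) = −49(ω_r−ω_c),  ω_c=0, ω_r=1
ω_s = 0 − (49/13)(1−0) = -49/13
ω_s/ω_r = -49/13

-49/13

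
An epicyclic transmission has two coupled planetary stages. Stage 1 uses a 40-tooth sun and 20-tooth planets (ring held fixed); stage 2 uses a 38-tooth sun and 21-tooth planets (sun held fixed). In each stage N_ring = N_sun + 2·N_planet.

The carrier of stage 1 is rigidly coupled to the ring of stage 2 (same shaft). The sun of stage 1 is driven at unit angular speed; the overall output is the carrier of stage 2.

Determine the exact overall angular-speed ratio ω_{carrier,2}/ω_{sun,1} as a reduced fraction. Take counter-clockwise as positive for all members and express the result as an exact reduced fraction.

Stage 1: N_ring = 40 + 2·20 = 80
Stage 1: 40(ω_s−ω_c) = −80(ω_r−ω_c),  ω_r=0, ω_s=1
Stage 1: 40(1−ω_c) = −80(0−ω_c)  ⇒  120ω_c = 40  ⇒  ω_c = 1/3
  ⇒ ω_c¹/ω_s¹ = 1/3
Stage 2: N_ring = 38 + 2·21 = 80
Stage 2: 38(ω_s−ω_c) = −80(ω_r−ω_c),  ω_s=0, ω_r=1
Stage 2: 38(0−ω_c) = −80(1−ω_c)  ⇒  118ω_c = 80  ⇒  ω_c = 40/59
  ⇒ ω_c²/ω_r² = 40/59
Coupling ω_r² = ω_c¹ ⇒ overall = 1/3 × 40/59 = 40/177

40/177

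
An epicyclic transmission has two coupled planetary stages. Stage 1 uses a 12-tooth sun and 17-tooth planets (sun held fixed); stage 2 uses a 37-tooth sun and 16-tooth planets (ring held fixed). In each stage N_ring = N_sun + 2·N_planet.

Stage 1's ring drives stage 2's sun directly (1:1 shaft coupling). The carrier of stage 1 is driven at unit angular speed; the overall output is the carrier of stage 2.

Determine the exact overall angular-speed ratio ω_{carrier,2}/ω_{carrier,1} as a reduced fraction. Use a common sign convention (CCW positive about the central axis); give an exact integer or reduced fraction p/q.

1073/2438

Stage 1: N_ring = 12 + 2·17 = 46
Stage 1: 12(ω_s−ω_c) = −46(ω_r−ω_c),  ω_s=0, ω_c=1
Stage 1: ω_r = 1 − (12/46)(0−1) = 29/23
  ⇒ ω_r¹/ω_c¹ = 29/23
Stage 2: N_ring = 37 + 2·16 = 69
Stage 2: 37(ω_s−ω_c) = −69(ω_r−ω_c),  ω_r=0, ω_s=1
Stage 2: 37(1−ω_c) = −69(0−ω_c)  ⇒  106ω_c = 37  ⇒  ω_c = 37/106
  ⇒ ω_c²/ω_s² = 37/106
Coupling ω_s² = ω_r¹ ⇒ overall = 29/23 × 37/106 = 1073/2438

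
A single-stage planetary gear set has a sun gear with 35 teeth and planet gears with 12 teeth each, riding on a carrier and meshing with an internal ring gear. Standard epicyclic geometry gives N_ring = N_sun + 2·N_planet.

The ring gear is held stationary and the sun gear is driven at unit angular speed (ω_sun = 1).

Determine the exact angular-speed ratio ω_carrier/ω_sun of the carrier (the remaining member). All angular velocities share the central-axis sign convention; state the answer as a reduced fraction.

35/94

N_ring = 35 + 2·12 = 59
35(ω_s−ω_c) = −59(ω_r−ω_c),  ω_r=0, ω_s=1
35(1−ω_c) = −59(0−ω_c)  ⇒  94ω_c = 35  ⇒  ω_c = 35/94
ω_c/ω_s = 35/94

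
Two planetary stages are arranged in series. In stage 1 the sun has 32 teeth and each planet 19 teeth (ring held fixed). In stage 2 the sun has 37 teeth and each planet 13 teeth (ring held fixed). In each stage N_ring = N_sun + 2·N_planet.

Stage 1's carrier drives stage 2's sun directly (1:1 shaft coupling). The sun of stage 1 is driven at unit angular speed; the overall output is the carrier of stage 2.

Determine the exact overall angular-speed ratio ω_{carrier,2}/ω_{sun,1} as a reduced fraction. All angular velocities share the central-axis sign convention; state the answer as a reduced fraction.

Stage 1: N_ring = 32 + 2·19 = 70
Stage 1: 32(ω_s−ω_c) = −70(ω_r−ω_c),  ω_r=0, ω_s=1
Stage 1: 32(1−ω_c) = −70(0−ω_c)  ⇒  102ω_c = 32  ⇒  ω_c = 16/51
  ⇒ ω_c¹/ω_s¹ = 16/51
Stage 2: N_ring = 37 + 2·13 = 63
Stage 2: 37(ω_s−ω_c) = −63(ω_r−ω_c),  ω_r=0, ω_s=1
Stage 2: 37(1−ω_c) = −63(0−ω_c)  ⇒  100ω_c = 37  ⇒  ω_c = 37/100
  ⇒ ω_c²/ω_s² = 37/100
Coupling ω_s² = ω_c¹ ⇒ overall = 16/51 × 37/100 = 148/1275

148/1275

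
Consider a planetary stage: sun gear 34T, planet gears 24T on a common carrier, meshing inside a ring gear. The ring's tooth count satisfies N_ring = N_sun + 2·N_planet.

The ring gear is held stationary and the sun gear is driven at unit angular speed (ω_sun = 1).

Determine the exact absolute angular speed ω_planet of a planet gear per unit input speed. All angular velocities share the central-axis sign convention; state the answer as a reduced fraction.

-17/24

N_ring = 34 + 2·24 = 82
34(ω_s−ω_c) = −82(ω_r−ω_c),  ω_r=0, ω_s=1
34(1−ω_c) = −82(0−ω_c)  ⇒  116ω_c = 34  ⇒  ω_c = 17/58
sun–planet: 34·(1−17/58) = −24·(ω_p−ω_c)  ⇒  ω_p−ω_c = −(34/24)·(41/58) = -697/696
ω_p = 17/58 − 697/696 = -17/24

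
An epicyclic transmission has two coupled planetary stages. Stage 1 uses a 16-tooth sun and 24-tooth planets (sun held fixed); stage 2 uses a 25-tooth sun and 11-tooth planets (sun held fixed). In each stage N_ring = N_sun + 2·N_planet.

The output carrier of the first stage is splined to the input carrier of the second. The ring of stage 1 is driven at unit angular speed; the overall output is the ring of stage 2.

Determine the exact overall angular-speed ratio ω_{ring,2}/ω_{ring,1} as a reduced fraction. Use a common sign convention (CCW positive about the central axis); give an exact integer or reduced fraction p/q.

Stage 1: N_ring = 16 + 2·24 = 64
Stage 1: 16(ω_s−ω_c) = −64(ω_r−ω_c),  ω_s=0, ω_r=1
Stage 1: 16(0−ω_c) = −64(1−ω_c)  ⇒  80ω_c = 64  ⇒  ω_c = 4/5
  ⇒ ω_c¹/ω_r¹ = 4/5
Stage 2: N_ring = 25 + 2·11 = 47
Stage 2: 25(ω_s−ω_c) = −47(ω_r−ω_c),  ω_s=0, ω_c=1
Stage 2: ω_r = 1 − (25/47)(0−1) = 72/47
  ⇒ ω_r²/ω_c² = 72/47
Coupling ω_c² = ω_c¹ ⇒ overall = 4/5 × 72/47 = 288/235

288/235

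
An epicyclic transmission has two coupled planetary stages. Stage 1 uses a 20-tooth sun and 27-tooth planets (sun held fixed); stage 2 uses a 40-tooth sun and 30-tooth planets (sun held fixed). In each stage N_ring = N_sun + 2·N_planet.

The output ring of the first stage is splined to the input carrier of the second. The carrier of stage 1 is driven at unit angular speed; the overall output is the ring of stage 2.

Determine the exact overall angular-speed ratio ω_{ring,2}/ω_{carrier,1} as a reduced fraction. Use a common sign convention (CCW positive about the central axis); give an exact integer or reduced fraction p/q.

Stage 1: N_ring = 20 + 2·27 = 74
Stage 1: 20(ω_s−ω_c) = −74(ω_r−ω_c),  ω_s=0, ω_c=1
Stage 1: ω_r = 1 − (20/74)(0−1) = 47/37
  ⇒ ω_r¹/ω_c¹ = 47/37
Stage 2: N_ring = 40 + 2·30 = 100
Stage 2: 40(ω_s−ω_c) = −100(ω_r−ω_c),  ω_s=0, ω_c=1
Stage 2: ω_r = 1 − (40/100)(0−1) = 7/5
  ⇒ ω_r²/ω_c² = 7/5
Coupling ω_c² = ω_r¹ ⇒ overall = 47/37 × 7/5 = 329/185

329/185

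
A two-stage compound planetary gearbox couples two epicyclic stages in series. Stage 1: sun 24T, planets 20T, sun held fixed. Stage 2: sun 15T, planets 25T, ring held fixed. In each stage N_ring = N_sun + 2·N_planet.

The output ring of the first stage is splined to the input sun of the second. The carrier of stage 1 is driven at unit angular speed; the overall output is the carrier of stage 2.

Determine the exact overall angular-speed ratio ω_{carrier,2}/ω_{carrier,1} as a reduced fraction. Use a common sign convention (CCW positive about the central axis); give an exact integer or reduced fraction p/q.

Stage 1: N_ring = 24 + 2·20 = 64
Stage 1: 24(ω_s−ω_c) = −64(ω_r−ω_c),  ω_s=0, ω_c=1
Stage 1: ω_r = 1 − (24/64)(0−1) = 11/8
  ⇒ ω_r¹/ω_c¹ = 11/8
Stage 2: N_ring = 15 + 2·25 = 65
Stage 2: 15(ω_s−ω_c) = −65(ω_r−ω_c),  ω_r=0, ω_s=1
Stage 2: 15(1−ω_c) = −65(0−ω_c)  ⇒  80ω_c = 15  ⇒  ω_c = 3/16
  ⇒ ω_c²/ω_s² = 3/16
Coupling ω_s² = ω_r¹ ⇒ overall = 11/8 × 3/16 = 33/128

33/128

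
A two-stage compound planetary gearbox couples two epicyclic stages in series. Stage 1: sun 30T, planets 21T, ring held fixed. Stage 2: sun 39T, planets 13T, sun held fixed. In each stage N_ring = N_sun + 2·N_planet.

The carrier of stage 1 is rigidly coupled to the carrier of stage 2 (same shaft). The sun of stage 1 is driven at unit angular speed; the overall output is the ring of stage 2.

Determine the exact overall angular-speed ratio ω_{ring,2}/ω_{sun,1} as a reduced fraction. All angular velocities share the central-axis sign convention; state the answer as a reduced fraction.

Stage 1: N_ring = 30 + 2·21 = 72
Stage 1: 30(ω_s−ω_c) = −72(ω_r−ω_c),  ω_r=0, ω_s=1
Stage 1: 30(1−ω_c) = −72(0−ω_c)  ⇒  102ω_c = 30  ⇒  ω_c = 5/17
  ⇒ ω_c¹/ω_s¹ = 5/17
Stage 2: N_ring = 39 + 2·13 = 65
Stage 2: 39(ω_s−ω_c) = −65(ω_r−ω_c),  ω_s=0, ω_c=1
Stage 2: ω_r = 1 − (39/65)(0−1) = 8/5
  ⇒ ω_r²/ω_c² = 8/5
Coupling ω_c² = ω_c¹ ⇒ overall = 5/17 × 8/5 = 8/17

8/17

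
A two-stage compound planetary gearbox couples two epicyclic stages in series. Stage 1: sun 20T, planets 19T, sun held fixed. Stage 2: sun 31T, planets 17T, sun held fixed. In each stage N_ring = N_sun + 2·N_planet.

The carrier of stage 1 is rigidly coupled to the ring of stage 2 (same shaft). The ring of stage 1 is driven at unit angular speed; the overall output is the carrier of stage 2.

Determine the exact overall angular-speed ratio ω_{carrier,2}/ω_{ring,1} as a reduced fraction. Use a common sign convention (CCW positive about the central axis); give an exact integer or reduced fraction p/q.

145/288

Stage 1: N_ring = 20 + 2·19 = 58
Stage 1: 20(ω_s−ω_c) = −58(ω_r−ω_c),  ω_s=0, ω_r=1
Stage 1: 20(0−ω_c) = −58(1−ω_c)  ⇒  78ω_c = 58  ⇒  ω_c = 29/39
  ⇒ ω_c¹/ω_r¹ = 29/39
Stage 2: N_ring = 31 + 2·17 = 65
Stage 2: 31(ω_s−ω_c) = −65(ω_r−ω_c),  ω_s=0, ω_r=1
Stage 2: 31(0−ω_c) = −65(1−ω_c)  ⇒  96ω_c = 65  ⇒  ω_c = 65/96
  ⇒ ω_c²/ω_r² = 65/96
Coupling ω_r² = ω_c¹ ⇒ overall = 29/39 × 65/96 = 145/288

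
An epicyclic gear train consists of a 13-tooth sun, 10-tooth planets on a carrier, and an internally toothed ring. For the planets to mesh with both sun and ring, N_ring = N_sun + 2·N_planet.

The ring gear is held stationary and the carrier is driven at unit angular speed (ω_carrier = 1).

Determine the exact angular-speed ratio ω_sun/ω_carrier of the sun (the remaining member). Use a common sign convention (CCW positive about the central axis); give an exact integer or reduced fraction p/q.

46/13

N_ring = 13 + 2·10 = 33
13(ω_s−ω_c) = −33(ω_r−ω_c),  ω_r=0, ω_c=1
ω_s = 1 − (33/13)(0−1) = 46/13
ω_s/ω_c = 46/13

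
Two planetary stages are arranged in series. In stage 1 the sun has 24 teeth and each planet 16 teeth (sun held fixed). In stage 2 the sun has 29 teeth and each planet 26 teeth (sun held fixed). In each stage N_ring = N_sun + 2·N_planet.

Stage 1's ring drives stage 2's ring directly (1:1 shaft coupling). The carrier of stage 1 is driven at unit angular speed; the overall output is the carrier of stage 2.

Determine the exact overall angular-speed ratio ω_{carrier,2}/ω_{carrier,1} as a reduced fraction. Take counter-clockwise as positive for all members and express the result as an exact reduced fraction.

Stage 1: N_ring = 24 + 2·16 = 56
Stage 1: 24(ω_s−ω_c) = −56(ω_r−ω_c),  ω_s=0, ω_c=1
Stage 1: ω_r = 1 − (24/56)(0−1) = 10/7
  ⇒ ω_r¹/ω_c¹ = 10/7
Stage 2: N_ring = 29 + 2·26 = 81
Stage 2: 29(ω_s−ω_c) = −81(ω_r−ω_c),  ω_s=0, ω_r=1
Stage 2: 29(0−ω_c) = −81(1−ω_c)  ⇒  110ω_c = 81  ⇒  ω_c = 81/110
  ⇒ ω_c²/ω_r² = 81/110
Coupling ω_r² = ω_r¹ ⇒ overall = 10/7 × 81/110 = 81/77

81/77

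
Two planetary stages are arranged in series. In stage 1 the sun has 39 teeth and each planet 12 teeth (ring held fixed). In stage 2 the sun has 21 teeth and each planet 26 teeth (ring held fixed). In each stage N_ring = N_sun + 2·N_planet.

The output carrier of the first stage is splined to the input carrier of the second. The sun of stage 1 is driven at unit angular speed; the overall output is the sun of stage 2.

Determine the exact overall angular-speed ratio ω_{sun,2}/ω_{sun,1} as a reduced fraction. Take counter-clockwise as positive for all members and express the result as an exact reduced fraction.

611/357

Stage 1: N_ring = 39 + 2·12 = 63
Stage 1: 39(ω_s−ω_c) = −63(ω_r−ω_c),  ω_r=0, ω_s=1
Stage 1: 39(1−ω_c) = −63(0−ω_c)  ⇒  102ω_c = 39  ⇒  ω_c = 13/34
  ⇒ ω_c¹/ω_s¹ = 13/34
Stage 2: N_ring = 21 + 2·26 = 73
Stage 2: 21(ω_s−ω_c) = −73(ω_r−ω_c),  ω_r=0, ω_c=1
Stage 2: ω_s = 1 − (73/21)(0−1) = 94/21
  ⇒ ω_s²/ω_c² = 94/21
Coupling ω_c² = ω_c¹ ⇒ overall = 13/34 × 94/21 = 611/357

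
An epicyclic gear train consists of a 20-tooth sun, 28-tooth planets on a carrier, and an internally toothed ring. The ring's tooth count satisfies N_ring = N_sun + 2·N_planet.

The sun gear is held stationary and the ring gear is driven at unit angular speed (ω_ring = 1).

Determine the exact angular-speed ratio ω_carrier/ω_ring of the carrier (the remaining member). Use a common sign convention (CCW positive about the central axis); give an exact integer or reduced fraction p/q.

N_ring = 20 + 2·28 = 76
20(ω_s−ω_c) = −76(ω_r−ω_c),  ω_s=0, ω_r=1
20(0−ω_c) = −76(1−ω_c)  ⇒  96ω_c = 76  ⇒  ω_c = 19/24
ω_c/ω_r = 19/24

19/24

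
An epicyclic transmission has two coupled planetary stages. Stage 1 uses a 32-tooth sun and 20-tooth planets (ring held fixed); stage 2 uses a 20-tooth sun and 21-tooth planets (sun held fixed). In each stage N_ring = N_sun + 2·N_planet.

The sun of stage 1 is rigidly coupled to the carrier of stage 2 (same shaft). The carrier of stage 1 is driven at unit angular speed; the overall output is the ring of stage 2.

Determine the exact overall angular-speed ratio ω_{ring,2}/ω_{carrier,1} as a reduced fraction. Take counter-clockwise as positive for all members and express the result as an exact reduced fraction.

533/124

Stage 1: N_ring = 32 + 2·20 = 72
Stage 1: 32(ω_s−ω_c) = −72(ω_r−ω_c),  ω_r=0, ω_c=1
Stage 1: ω_s = 1 − (72/32)(0−1) = 13/4
  ⇒ ω_s¹/ω_c¹ = 13/4
Stage 2: N_ring = 20 + 2·21 = 62
Stage 2: 20(ω_s−ω_c) = −62(ω_r−ω_c),  ω_s=0, ω_c=1
Stage 2: ω_r = 1 − (20/62)(0−1) = 41/31
  ⇒ ω_r²/ω_c² = 41/31
Coupling ω_c² = ω_s¹ ⇒ overall = 13/4 × 41/31 = 533/124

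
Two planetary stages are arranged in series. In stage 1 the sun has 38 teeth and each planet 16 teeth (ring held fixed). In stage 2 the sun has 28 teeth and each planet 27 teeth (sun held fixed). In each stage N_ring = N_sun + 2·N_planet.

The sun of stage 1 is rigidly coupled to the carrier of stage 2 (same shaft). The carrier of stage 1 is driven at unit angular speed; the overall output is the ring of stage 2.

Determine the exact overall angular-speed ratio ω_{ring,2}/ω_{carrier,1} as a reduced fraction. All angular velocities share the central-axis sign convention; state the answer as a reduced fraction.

2970/779

Stage 1: N_ring = 38 + 2·16 = 70
Stage 1: 38(ω_s−ω_c) = −70(ω_r−ω_c),  ω_r=0, ω_c=1
Stage 1: ω_s = 1 − (70/38)(0−1) = 54/19
  ⇒ ω_s¹/ω_c¹ = 54/19
Stage 2: N_ring = 28 + 2·27 = 82
Stage 2: 28(ω_s−ω_c) = −82(ω_r−ω_c),  ω_s=0, ω_c=1
Stage 2: ω_r = 1 − (28/82)(0−1) = 55/41
  ⇒ ω_r²/ω_c² = 55/41
Coupling ω_c² = ω_s¹ ⇒ overall = 54/19 × 55/41 = 2970/779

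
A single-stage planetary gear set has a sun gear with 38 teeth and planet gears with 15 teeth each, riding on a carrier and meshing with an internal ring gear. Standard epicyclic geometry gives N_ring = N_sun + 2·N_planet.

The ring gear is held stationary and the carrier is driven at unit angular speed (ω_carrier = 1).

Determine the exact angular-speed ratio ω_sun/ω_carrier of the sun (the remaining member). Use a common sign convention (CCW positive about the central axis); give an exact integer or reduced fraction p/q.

53/19

N_ring = 38 + 2·15 = 68
38(ω_s−ω_c) = −68(ω_r−ω_c),  ω_r=0, ω_c=1
ω_s = 1 − (68/38)(0−1) = 53/19
ω_s/ω_c = 53/19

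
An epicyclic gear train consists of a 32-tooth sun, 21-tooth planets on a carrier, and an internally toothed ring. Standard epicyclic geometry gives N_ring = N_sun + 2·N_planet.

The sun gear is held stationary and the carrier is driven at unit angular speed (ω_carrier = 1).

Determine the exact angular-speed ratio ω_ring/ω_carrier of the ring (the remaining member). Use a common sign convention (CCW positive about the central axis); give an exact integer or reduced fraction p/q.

53/37

N_ring = 32 + 2·21 = 74
32(ω_s−ω_c) = −74(ω_r−ω_c),  ω_s=0, ω_c=1
ω_r = 1 − (32/74)(0−1) = 53/37
ω_r/ω_c = 53/37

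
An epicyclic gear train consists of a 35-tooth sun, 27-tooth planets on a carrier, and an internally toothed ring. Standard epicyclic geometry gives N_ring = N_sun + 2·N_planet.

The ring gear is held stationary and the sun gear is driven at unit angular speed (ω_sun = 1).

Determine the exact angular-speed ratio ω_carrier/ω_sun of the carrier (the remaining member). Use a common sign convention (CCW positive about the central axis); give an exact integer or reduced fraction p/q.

35/124

N_ring = 35 + 2·27 = 89
35(ω_s−ω_c) = −89(ω_r−ω_c),  ω_r=0, ω_s=1
35(1−ω_c) = −89(0−ω_c)  ⇒  124ω_c = 35  ⇒  ω_c = 35/124
ω_c/ω_s = 35/124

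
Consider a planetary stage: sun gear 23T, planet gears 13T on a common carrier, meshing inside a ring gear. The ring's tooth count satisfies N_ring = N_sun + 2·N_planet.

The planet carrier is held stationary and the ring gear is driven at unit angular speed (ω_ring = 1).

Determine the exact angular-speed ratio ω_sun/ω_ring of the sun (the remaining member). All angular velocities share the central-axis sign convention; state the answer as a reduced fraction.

-49/23

N_ring = 23 + 2·13 = 49
23(ω_s−ω_c) = −49(ω_r−ω_c),  ω_c=0, ω_r=1
ω_s = 0 − (49/23)(1−0) = -49/23
ω_s/ω_r = -49/23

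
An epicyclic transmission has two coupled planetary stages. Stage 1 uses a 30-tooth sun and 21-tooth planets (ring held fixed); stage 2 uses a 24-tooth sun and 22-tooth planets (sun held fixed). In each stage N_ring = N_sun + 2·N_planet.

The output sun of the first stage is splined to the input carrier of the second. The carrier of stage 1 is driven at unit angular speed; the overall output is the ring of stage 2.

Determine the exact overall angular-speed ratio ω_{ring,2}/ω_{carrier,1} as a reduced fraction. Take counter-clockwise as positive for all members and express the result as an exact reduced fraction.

23/5

Stage 1: N_ring = 30 + 2·21 = 72
Stage 1: 30(ω_s−ω_c) = −72(ω_r−ω_c),  ω_r=0, ω_c=1
Stage 1: ω_s = 1 − (72/30)(0−1) = 17/5
  ⇒ ω_s¹/ω_c¹ = 17/5
Stage 2: N_ring = 24 + 2·22 = 68
Stage 2: 24(ω_s−ω_c) = −68(ω_r−ω_c),  ω_s=0, ω_c=1
Stage 2: ω_r = 1 − (24/68)(0−1) = 23/17
  ⇒ ω_r²/ω_c² = 23/17
Coupling ω_c² = ω_s¹ ⇒ overall = 17/5 × 23/17 = 23/5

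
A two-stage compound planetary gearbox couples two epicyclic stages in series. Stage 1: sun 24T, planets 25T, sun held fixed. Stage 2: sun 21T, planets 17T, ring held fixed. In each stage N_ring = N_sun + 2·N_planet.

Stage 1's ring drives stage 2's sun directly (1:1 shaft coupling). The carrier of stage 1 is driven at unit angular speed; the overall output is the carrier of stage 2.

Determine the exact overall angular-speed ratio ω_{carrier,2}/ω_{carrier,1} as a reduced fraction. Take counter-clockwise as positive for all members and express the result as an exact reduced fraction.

1029/2812

Stage 1: N_ring = 24 + 2·25 = 74
Stage 1: 24(ω_s−ω_c) = −74(ω_r−ω_c),  ω_s=0, ω_c=1
Stage 1: ω_r = 1 − (24/74)(0−1) = 49/37
  ⇒ ω_r¹/ω_c¹ = 49/37
Stage 2: N_ring = 21 + 2·17 = 55
Stage 2: 21(ω_s−ω_c) = −55(ω_r−ω_c),  ω_r=0, ω_s=1
Stage 2: 21(1−ω_c) = −55(0−ω_c)  ⇒  76ω_c = 21  ⇒  ω_c = 21/76
  ⇒ ω_c²/ω_s² = 21/76
Coupling ω_s² = ω_r¹ ⇒ overall = 49/37 × 21/76 = 1029/2812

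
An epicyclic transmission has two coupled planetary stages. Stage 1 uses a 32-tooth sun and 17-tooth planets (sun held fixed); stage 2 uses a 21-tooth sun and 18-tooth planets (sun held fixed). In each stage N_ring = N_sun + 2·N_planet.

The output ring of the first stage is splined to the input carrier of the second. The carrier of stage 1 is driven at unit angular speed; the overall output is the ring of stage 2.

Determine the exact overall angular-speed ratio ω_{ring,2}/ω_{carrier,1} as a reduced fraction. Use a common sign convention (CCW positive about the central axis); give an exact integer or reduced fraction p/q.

Stage 1: N_ring = 32 + 2·17 = 66
Stage 1: 32(ω_s−ω_c) = −66(ω_r−ω_c),  ω_s=0, ω_c=1
Stage 1: ω_r = 1 − (32/66)(0−1) = 49/33
  ⇒ ω_r¹/ω_c¹ = 49/33
Stage 2: N_ring = 21 + 2·18 = 57
Stage 2: 21(ω_s−ω_c) = −57(ω_r−ω_c),  ω_s=0, ω_c=1
Stage 2: ω_r = 1 − (21/57)(0−1) = 26/19
  ⇒ ω_r²/ω_c² = 26/19
Coupling ω_c² = ω_r¹ ⇒ overall = 49/33 × 26/19 = 1274/627

1274/627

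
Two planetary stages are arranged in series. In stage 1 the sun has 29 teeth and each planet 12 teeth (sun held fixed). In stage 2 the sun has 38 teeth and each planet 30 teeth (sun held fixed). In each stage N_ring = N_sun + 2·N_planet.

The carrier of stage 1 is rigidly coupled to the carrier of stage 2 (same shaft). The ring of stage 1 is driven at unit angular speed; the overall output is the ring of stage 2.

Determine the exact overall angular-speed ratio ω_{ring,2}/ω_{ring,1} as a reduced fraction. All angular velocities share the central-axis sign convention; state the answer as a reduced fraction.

Stage 1: N_ring = 29 + 2·12 = 53
Stage 1: 29(ω_s−ω_c) = −53(ω_r−ω_c),  ω_s=0, ω_r=1
Stage 1: 29(0−ω_c) = −53(1−ω_c)  ⇒  82ω_c = 53  ⇒  ω_c = 53/82
  ⇒ ω_c¹/ω_r¹ = 53/82
Stage 2: N_ring = 38 + 2·30 = 98
Stage 2: 38(ω_s−ω_c) = −98(ω_r−ω_c),  ω_s=0, ω_c=1
Stage 2: ω_r = 1 − (38/98)(0−1) = 68/49
  ⇒ ω_r²/ω_c² = 68/49
Coupling ω_c² = ω_c¹ ⇒ overall = 53/82 × 68/49 = 1802/2009

1802/2009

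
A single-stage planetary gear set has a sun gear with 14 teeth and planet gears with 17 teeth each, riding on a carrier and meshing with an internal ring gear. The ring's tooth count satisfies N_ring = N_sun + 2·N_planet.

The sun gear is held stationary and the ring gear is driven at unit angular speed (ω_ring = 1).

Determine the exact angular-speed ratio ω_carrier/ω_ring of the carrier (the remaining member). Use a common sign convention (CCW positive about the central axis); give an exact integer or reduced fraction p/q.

N_ring = 14 + 2·17 = 48
14(ω_s−ω_c) = −48(ω_r−ω_c),  ω_s=0, ω_r=1
14(0−ω_c) = −48(1−ω_c)  ⇒  62ω_c = 48  ⇒  ω_c = 24/31
ω_c/ω_r = 24/31

24/31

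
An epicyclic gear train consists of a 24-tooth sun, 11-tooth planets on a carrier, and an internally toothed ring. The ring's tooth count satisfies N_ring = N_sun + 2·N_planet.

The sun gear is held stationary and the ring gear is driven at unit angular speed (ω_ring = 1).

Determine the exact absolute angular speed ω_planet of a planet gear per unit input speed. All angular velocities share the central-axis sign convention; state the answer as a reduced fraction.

N_ring = 24 + 2·11 = 46
24(ω_s−ω_c) = −46(ω_r−ω_c),  ω_s=0, ω_r=1
24(0−ω_c) = −46(1−ω_c)  ⇒  70ω_c = 46  ⇒  ω_c = 23/35
sun–planet: 24·(0−23/35) = −11·(ω_p−ω_c)  ⇒  ω_p−ω_c = −(24/11)·(-23/35) = 552/385
ω_p = 23/35 + 552/385 = 23/11

23/11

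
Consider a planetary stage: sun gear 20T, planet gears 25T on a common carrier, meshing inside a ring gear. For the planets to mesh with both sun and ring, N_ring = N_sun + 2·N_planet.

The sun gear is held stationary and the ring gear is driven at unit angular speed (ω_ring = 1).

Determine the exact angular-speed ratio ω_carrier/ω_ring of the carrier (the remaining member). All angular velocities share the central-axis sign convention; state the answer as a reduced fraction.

N_ring = 20 + 2·25 = 70
20(ω_s−ω_c) = −70(ω_r−ω_c),  ω_s=0, ω_r=1
20(0−ω_c) = −70(1−ω_c)  ⇒  90ω_c = 70  ⇒  ω_c = 7/9
ω_c/ω_r = 7/9

7/9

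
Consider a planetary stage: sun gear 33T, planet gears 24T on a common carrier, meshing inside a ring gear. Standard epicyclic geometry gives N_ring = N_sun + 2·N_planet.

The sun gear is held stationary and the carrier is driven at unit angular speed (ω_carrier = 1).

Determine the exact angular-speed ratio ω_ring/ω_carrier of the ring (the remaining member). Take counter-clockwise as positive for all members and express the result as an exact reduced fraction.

38/27

N_ring = 33 + 2·24 = 81
33(ω_s−ω_c) = −81(ω_r−ω_c),  ω_s=0, ω_c=1
ω_r = 1 − (33/81)(0−1) = 38/27
ω_r/ω_c = 38/27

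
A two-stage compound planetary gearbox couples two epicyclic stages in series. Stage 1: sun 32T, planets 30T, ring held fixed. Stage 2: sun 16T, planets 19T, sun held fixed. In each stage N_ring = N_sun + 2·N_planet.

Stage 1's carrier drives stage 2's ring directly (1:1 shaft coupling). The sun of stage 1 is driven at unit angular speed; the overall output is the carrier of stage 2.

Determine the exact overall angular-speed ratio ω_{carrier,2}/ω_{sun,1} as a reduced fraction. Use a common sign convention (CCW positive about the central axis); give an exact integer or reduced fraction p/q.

Stage 1: N_ring = 32 + 2·30 = 92
Stage 1: 32(ω_s−ω_c) = −92(ω_r−ω_c),  ω_r=0, ω_s=1
Stage 1: 32(1−ω_c) = −92(0−ω_c)  ⇒  124ω_c = 32  ⇒  ω_c = 8/31
  ⇒ ω_c¹/ω_s¹ = 8/31
Stage 2: N_ring = 16 + 2·19 = 54
Stage 2: 16(ω_s−ω_c) = −54(ω_r−ω_c),  ω_s=0, ω_r=1
Stage 2: 16(0−ω_c) = −54(1−ω_c)  ⇒  70ω_c = 54  ⇒  ω_c = 27/35
  ⇒ ω_c²/ω_r² = 27/35
Coupling ω_r² = ω_c¹ ⇒ overall = 8/31 × 27/35 = 216/1085

216/1085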